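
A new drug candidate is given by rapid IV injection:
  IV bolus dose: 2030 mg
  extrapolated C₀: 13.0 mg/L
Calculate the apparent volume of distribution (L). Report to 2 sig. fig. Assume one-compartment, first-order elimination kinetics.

160 L

Vd = Dose / C₀ = 2030 / 13.0 = 156.2 L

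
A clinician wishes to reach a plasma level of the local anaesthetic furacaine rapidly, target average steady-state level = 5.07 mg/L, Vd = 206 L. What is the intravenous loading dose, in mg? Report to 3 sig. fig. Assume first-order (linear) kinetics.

1040 mg

LD = Css × Vd = 5.07 × 206 = 1044 mg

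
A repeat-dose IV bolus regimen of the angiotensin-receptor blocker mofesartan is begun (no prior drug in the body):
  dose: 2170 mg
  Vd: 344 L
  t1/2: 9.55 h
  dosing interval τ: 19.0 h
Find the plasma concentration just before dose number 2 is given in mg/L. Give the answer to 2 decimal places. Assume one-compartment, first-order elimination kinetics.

1.59 mg/L

C₀ per dose = Dose / Vd = 2170 / 344 = 6.308 mg/L
k = ln2 / t½ = 0.693147 / 9.55 = 0.07258 h⁻¹
Fraction remaining after one interval: r = e^(−kτ) = e^(−0.07258 × 19.0) = 0.2518
Before dose 2, 1 dose has been given (aged 1τ).
C_trough = C₀ × r = 6.308 × 0.2518 = 1.588 mg/L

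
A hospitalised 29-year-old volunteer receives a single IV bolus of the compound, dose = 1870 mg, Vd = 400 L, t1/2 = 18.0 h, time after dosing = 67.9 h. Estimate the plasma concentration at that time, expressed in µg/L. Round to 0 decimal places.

C₀ = Dose / Vd = 1870 / 400 = 4.675 mg/L
k = ln2 / t½ = 0.693147 / 18.0 = 0.03851 h⁻¹
C = C₀ · e^(−k·t) = 4.675 × e^(−0.03851 × 67.9)
  = 4.675 × 0.07318 = 0.3421 mg/L
Convert: 0.3421 mg/L × 1000 = 342.1 µg/L

342 µg/L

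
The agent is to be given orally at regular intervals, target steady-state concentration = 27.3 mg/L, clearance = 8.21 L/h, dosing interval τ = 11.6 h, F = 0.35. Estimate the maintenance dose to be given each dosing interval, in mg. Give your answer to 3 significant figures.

7430 mg

At steady state, F × (Dose/τ) = Css × CL.
Dose = Css × CL × τ / F = 27.3 × 8.210 × 11.6 / 0.35 = 7428 mg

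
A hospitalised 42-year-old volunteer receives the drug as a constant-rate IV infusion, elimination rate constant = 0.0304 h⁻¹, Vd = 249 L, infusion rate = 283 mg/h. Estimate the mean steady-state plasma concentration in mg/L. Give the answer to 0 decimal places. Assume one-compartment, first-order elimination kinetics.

CL = k × Vd = 0.03040 × 249 = 7.570 L/h
At steady state Css = R₀ / CL = 283 / 7.570 = 37.38 mg/L

37 mg/L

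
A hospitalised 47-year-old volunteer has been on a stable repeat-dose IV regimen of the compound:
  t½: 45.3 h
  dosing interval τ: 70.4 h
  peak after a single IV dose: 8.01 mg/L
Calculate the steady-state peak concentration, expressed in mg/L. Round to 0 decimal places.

12 mg/L

k = ln2 / t½ = 0.693147 / 45.3 = 0.01530 h⁻¹
e^(−kτ) = e^(−0.01530 × 70.4) = 0.3406
Accumulation ratio R = 1 / (1 − e^(−kτ)) = 1 / (1 − 0.3406) = 1.517
Steady-state peak = C₀ × R = 8.01 × 1.517 = 12.15 mg/L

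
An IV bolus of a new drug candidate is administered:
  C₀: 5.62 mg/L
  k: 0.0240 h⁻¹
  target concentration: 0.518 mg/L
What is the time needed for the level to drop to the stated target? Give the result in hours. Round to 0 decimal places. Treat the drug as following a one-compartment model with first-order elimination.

99 h

t = ln(C₀ / C) / k = ln(5.620 / 0.518) / 0.02400
  = ln(10.85) / 0.02400 = 2.384 / 0.02400 = 99.33 h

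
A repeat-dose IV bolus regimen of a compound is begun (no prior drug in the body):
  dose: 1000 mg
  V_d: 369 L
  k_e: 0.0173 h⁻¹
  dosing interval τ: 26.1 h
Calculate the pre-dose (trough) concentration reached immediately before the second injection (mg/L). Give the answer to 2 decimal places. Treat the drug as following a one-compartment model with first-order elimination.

1.73 mg/L

C₀ per dose = Dose / Vd = 1000 / 369 = 2.710 mg/L
Fraction remaining after one interval: r = e^(−kτ) = e^(−0.01730 × 26.1) = 0.6367
Before dose 2, 1 dose has been given (aged 1τ).
C_trough = C₀ × r = 2.710 × 0.6367 = 1.725 mg/L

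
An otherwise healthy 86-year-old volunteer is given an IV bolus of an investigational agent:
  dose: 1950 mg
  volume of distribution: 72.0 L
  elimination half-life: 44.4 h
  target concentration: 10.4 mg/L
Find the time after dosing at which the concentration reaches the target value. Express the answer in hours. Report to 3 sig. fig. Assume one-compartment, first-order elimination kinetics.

C₀ = Dose / Vd = 1950 / 72.0 = 27.08 mg/L
k = ln2 / t½ = 0.693147 / 44.4 = 0.01561 h⁻¹
t = ln(C₀ / C) / k = ln(27.08 / 10.4) / 0.01561
  = ln(2.604) / 0.01561 = 0.9570 / 0.01561 = 61.31 h

61.3 h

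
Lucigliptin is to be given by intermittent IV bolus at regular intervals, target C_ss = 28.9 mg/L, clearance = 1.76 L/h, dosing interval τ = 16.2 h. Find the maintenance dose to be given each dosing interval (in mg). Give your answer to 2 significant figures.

820 mg

At steady state, Dose/τ = Css × CL.
Dose = Css × CL × τ = 28.9 × 1.760 × 16.2 = 824.0 mg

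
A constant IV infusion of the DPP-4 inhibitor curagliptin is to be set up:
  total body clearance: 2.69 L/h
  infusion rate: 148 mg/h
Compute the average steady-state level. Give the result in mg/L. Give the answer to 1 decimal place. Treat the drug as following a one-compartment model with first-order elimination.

55.0 mg/L

At steady state Css = R₀ / CL = 148 / 2.690 = 55.02 mg/L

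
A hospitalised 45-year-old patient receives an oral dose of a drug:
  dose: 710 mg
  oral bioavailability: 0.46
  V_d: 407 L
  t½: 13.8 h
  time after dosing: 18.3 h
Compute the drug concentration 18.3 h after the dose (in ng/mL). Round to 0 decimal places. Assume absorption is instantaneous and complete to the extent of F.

Amount reaching circulation = F × Dose = 0.46 × 710.0 = 326.6 mg
C₀ = F·Dose / Vd = 326.6 / 407 = 0.8025 mg/L
k = ln2 / t½ = 0.693147 / 13.8 = 0.05023 h⁻¹
C = C₀ · e^(−k·t) = 0.8025 × e^(−0.05023 × 18.3)
  = 0.8025 × 0.3988 = 0.3200 mg/L
Convert: 0.3200 mg/L × 1000 = 320.0 ng/mL

320 ng/mL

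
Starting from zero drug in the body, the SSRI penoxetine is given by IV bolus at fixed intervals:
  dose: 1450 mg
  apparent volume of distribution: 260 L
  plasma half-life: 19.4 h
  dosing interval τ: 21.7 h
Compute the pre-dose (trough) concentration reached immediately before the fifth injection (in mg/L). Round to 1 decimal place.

4.5 mg/L

C₀ per dose = Dose / Vd = 1450 / 260 = 5.577 mg/L
k = ln2 / t½ = 0.693147 / 19.4 = 0.03573 h⁻¹
Fraction remaining after one interval: r = e^(−kτ) = e^(−0.03573 × 21.7) = 0.4605
Before dose 5, 4 doses have been given (aged 1τ, 2τ, 3τ, 4τ).
C_trough = C₀ × (r + r² + … + r^4) = C₀ × r(1−r^4)/(1−r)
        = 5.577 × 0.4605 × (1 − 0.04497) / (1 − 0.4605) = 4.546 mg/L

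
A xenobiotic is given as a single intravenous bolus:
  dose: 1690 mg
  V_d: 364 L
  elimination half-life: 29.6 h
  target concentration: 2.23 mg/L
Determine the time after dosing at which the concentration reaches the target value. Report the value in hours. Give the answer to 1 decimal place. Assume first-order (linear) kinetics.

31.3 h

C₀ = Dose / Vd = 1690 / 364 = 4.643 mg/L
k = ln2 / t½ = 0.693147 / 29.6 = 0.02342 h⁻¹
t = ln(C₀ / C) / k = ln(4.643 / 2.23) / 0.02342
  = ln(2.082) / 0.02342 = 0.7333 / 0.02342 = 31.31 h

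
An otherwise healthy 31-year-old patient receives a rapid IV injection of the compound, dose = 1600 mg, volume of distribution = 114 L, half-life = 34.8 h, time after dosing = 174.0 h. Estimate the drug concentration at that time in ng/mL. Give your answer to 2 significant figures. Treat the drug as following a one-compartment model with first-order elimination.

440 ng/mL

C₀ = Dose / Vd = 1600 / 114 = 14.04 mg/L
k = ln2 / t½ = 0.693147 / 34.8 = 0.01992 h⁻¹
t / t½ = 174.0 / 34.8 = 5 half-lives
C = C₀ × (1/2)^5 = 14.04 × 0.03125 = 0.4388 mg/L
Convert: 0.4388 mg/L × 1000 = 438.8 ng/mL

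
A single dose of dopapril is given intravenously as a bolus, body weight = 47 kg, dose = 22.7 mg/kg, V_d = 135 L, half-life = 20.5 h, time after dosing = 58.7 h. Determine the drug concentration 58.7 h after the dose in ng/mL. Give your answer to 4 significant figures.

1086 ng/mL

Total dose = 22.7 × 47 = 1067 mg
C₀ = Dose / Vd = 1067 / 135 = 7.904 mg/L
k = ln2 / t½ = 0.693147 / 20.5 = 0.03381 h⁻¹
C = C₀ · e^(−k·t) = 7.904 × e^(−0.03381 × 58.7)
  = 7.904 × 0.1374 = 1.086 mg/L
Convert: 1.086 mg/L × 1000 = 1086 ng/mL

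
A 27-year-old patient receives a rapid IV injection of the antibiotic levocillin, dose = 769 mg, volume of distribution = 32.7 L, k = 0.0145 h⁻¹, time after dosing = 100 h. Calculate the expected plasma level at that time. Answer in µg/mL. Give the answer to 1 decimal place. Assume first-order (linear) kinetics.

5.5 µg/mL

C₀ = Dose / Vd = 769.0 / 32.7 = 23.52 mg/L
C = C₀ · e^(−k·t) = 23.52 × e^(−0.01450 × 100)
  = 23.52 × 0.2346 = 5.518 mg/L
(5.518 mg/L = 5.518 µg/mL)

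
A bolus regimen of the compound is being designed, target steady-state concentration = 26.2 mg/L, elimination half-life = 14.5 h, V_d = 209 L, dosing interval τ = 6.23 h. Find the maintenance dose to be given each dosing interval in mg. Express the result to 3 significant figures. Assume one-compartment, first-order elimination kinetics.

k = ln2 / t½ = 0.693147 / 14.5 = 0.04780 h⁻¹
CL = k × Vd = 0.04780 × 209 = 9.990 L/h
At steady state, Dose/τ = Css × CL.
Dose = Css × CL × τ = 26.2 × 9.990 × 6.23 = 1631 mg

1630 mg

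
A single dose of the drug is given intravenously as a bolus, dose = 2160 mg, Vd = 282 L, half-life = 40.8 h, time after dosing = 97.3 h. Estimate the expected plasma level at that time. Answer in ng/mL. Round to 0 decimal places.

C₀ = Dose / Vd = 2160 / 282 = 7.660 mg/L
k = ln2 / t½ = 0.693147 / 40.8 = 0.01699 h⁻¹
C = C₀ · e^(−k·t) = 7.660 × e^(−0.01699 × 97.3)
  = 7.660 × 0.1915 = 1.467 mg/L
Convert: 1.467 mg/L × 1000 = 1467 ng/mL

1467 ng/mL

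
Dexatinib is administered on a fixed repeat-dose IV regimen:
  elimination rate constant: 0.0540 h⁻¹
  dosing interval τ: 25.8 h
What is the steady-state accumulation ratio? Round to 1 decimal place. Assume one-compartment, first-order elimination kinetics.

1.3

e^(−kτ) = e^(−0.05400 × 25.8) = 0.2483
Accumulation ratio R = 1 / (1 − e^(−kτ)) = 1 / (1 − 0.2483) = 1.330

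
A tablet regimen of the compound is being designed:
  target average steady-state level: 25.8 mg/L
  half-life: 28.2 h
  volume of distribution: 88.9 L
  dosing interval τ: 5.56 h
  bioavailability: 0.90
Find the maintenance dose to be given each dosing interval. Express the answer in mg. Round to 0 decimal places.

348 mg

k = ln2 / t½ = 0.693147 / 28.2 = 0.02458 h⁻¹
CL = k × Vd = 0.02458 × 88.9 = 2.185 L/h
At steady state, F × (Dose/τ) = Css × CL.
Dose = Css × CL × τ / F = 25.8 × 2.185 × 5.56 / 0.90 = 348.3 mg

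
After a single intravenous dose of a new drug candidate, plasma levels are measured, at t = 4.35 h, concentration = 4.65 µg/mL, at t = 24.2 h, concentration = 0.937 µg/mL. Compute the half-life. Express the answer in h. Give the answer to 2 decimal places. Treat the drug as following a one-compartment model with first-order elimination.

8.59 h

k = ln(C₁/C₂) / (t₂ − t₁) = ln(4.65/0.937) / (24.2 − 4.35)
  = 1.602 / 19.85 = 0.08071 h⁻¹
t½ = ln2 / k = 0.693147 / 0.08071 = 8.588 h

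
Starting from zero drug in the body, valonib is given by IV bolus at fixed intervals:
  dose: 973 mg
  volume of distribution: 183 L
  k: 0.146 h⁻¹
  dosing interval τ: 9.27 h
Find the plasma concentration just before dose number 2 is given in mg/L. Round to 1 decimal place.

1.4 mg/L

C₀ per dose = Dose / Vd = 973 / 183 = 5.317 mg/L
Fraction remaining after one interval: r = e^(−kτ) = e^(−0.1460 × 9.27) = 0.2584
Before dose 2, 1 dose has been given (aged 1τ).
C_trough = C₀ × r = 5.317 × 0.2584 = 1.374 mg/L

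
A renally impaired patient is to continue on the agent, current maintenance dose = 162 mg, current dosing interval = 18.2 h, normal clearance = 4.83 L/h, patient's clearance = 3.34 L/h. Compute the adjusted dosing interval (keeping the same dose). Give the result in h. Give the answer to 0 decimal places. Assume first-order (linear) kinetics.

To keep the same average steady-state level, dosing rate must scale with clearance.
CL ratio = 3.34 / 4.83 = 0.6915
New interval (same dose) = 18.2 / 0.6915 = 26.32 h

26 h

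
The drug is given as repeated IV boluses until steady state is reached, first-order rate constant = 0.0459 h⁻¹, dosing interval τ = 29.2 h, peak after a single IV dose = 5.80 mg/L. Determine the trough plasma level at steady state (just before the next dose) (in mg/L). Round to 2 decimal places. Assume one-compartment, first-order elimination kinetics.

e^(−kτ) = e^(−0.04590 × 29.2) = 0.2618
Accumulation ratio R = 1 / (1 − e^(−kτ)) = 1 / (1 − 0.2618) = 1.355
Steady-state trough = C₀ × R × e^(−kτ) = 5.80 × 1.355 × 0.2618 = 2.057 mg/L

2.06 mg/L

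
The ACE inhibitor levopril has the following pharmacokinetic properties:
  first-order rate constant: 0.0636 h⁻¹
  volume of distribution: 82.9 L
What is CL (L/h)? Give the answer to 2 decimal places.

CL = k × Vd = 0.0636 × 82.9 = 5.272 L/h

5.27 L/h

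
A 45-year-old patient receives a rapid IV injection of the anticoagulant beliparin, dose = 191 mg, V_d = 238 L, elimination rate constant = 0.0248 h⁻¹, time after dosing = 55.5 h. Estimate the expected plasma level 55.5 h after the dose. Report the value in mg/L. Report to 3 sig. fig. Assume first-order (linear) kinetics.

C₀ = Dose / Vd = 191.0 / 238 = 0.8025 mg/L
C = C₀ · e^(−k·t) = 0.8025 × e^(−0.02480 × 55.5)
  = 0.8025 × 0.2525 = 0.2026 mg/L

0.203 mg/L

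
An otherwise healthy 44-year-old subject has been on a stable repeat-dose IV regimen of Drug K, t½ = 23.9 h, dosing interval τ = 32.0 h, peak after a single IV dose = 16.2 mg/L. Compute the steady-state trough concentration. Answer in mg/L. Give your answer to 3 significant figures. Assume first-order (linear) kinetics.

k = ln2 / t½ = 0.693147 / 23.9 = 0.02900 h⁻¹
e^(−kτ) = e^(−0.02900 × 32.0) = 0.3953
Accumulation ratio R = 1 / (1 − e^(−kτ)) = 1 / (1 − 0.3953) = 1.654
Steady-state trough = C₀ × R × e^(−kτ) = 16.2 × 1.654 × 0.3953 = 10.59 mg/L

10.6 mg/L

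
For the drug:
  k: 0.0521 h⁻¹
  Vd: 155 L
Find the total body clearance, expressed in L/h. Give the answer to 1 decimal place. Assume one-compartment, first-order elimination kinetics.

8.1 L/h

CL = k × Vd = 0.0521 × 155 = 8.076 L/h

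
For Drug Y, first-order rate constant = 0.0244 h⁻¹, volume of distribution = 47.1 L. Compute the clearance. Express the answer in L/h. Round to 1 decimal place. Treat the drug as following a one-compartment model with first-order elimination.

CL = k × Vd = 0.0244 × 47.1 = 1.149 L/h

1.1 L/h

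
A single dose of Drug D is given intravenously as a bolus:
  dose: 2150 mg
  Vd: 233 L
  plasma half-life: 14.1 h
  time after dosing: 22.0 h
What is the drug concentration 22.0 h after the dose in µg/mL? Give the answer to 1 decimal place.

3.1 µg/mL

C₀ = Dose / Vd = 2150 / 233 = 9.227 mg/L
k = ln2 / t½ = 0.693147 / 14.1 = 0.04916 h⁻¹
C = C₀ · e^(−k·t) = 9.227 × e^(−0.04916 × 22.0)
  = 9.227 × 0.3391 = 3.129 mg/L
(3.129 mg/L = 3.129 µg/mL)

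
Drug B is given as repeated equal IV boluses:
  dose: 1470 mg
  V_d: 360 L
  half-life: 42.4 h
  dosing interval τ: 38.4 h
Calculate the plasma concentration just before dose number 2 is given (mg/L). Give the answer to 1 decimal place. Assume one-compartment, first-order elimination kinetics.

2.2 mg/L

C₀ per dose = Dose / Vd = 1470 / 360 = 4.083 mg/L
k = ln2 / t½ = 0.693147 / 42.4 = 0.01635 h⁻¹
Fraction remaining after one interval: r = e^(−kτ) = e^(−0.01635 × 38.4) = 0.5337
Before dose 2, 1 dose has been given (aged 1τ).
C_trough = C₀ × r = 4.083 × 0.5337 = 2.179 mg/L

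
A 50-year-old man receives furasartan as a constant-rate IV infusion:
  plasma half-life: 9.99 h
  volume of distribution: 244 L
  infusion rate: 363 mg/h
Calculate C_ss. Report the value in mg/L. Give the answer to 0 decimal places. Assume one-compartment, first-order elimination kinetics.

21 mg/L

k = ln2 / t½ = 0.693147 / 9.99 = 0.06938 h⁻¹
CL = k × Vd = 0.06938 × 244 = 16.93 L/h
At steady state Css = R₀ / CL = 363 / 16.93 = 21.44 mg/L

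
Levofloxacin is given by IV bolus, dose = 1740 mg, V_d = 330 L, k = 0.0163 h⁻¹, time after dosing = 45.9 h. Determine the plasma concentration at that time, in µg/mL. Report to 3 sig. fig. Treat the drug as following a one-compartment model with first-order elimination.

C₀ = Dose / Vd = 1740 / 330 = 5.273 mg/L
C = C₀ · e^(−k·t) = 5.273 × e^(−0.01630 × 45.9)
  = 5.273 × 0.4732 = 2.495 mg/L
(2.495 mg/L = 2.495 µg/mL)

2.50 µg/mL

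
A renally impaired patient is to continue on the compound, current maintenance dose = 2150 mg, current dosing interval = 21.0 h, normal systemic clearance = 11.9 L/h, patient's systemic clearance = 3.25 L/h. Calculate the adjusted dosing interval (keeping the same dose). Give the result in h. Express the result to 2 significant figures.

77 h

To keep the same average steady-state level, dosing rate must scale with clearance.
CL ratio = 3.25 / 11.9 = 0.2731
New interval (same dose) = 21.0 / 0.2731 = 76.89 h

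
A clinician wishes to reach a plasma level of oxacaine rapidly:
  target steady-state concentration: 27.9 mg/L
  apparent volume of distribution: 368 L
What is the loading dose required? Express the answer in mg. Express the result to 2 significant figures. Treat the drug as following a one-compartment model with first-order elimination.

10000 mg

LD = Css × Vd = 27.9 × 368 = 10270 mg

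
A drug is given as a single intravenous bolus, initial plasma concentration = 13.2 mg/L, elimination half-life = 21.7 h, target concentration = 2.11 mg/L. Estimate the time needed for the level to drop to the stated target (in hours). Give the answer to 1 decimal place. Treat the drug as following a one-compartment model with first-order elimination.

k = ln2 / t½ = 0.693147 / 21.7 = 0.03194 h⁻¹
t = ln(C₀ / C) / k = ln(13.20 / 2.11) / 0.03194
  = ln(6.256) / 0.03194 = 1.834 / 0.03194 = 57.42 h

57.4 h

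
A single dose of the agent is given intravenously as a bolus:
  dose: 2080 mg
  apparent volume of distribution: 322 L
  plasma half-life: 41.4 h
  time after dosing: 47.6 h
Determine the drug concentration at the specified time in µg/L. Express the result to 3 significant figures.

C₀ = Dose / Vd = 2080 / 322 = 6.460 mg/L
k = ln2 / t½ = 0.693147 / 41.4 = 0.01674 h⁻¹
C = C₀ · e^(−k·t) = 6.460 × e^(−0.01674 × 47.6)
  = 6.460 × 0.4508 = 2.912 mg/L
Convert: 2.912 mg/L × 1000 = 2912 µg/L

2910 µg/L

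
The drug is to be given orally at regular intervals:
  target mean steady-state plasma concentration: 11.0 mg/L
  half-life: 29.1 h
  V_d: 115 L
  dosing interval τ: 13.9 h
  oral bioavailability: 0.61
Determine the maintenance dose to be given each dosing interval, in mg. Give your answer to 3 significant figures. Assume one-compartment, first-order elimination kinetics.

687 mg

k = ln2 / t½ = 0.693147 / 29.1 = 0.02382 h⁻¹
CL = k × Vd = 0.02382 × 115 = 2.739 L/h
At steady state, F × (Dose/τ) = Css × CL.
Dose = Css × CL × τ / F = 11.0 × 2.739 × 13.9 / 0.61 = 686.5 mg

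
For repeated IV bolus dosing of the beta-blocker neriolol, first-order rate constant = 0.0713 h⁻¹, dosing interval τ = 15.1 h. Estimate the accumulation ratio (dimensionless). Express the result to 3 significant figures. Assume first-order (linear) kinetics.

1.52

e^(−kτ) = e^(−0.07130 × 15.1) = 0.3407
Accumulation ratio R = 1 / (1 − e^(−kτ)) = 1 / (1 − 0.3407) = 1.517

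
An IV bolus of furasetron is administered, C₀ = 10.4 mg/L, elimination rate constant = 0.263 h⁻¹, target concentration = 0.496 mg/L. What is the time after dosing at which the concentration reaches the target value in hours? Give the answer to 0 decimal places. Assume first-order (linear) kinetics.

12 h

t = ln(C₀ / C) / k = ln(10.40 / 0.496) / 0.2630
  = ln(20.97) / 0.2630 = 3.043 / 0.2630 = 11.57 h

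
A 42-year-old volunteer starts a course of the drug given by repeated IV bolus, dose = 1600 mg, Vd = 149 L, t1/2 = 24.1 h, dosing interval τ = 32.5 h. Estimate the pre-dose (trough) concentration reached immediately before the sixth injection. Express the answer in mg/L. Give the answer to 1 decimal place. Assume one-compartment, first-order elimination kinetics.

C₀ per dose = Dose / Vd = 1600 / 149 = 10.74 mg/L
k = ln2 / t½ = 0.693147 / 24.1 = 0.02876 h⁻¹
Fraction remaining after one interval: r = e^(−kτ) = e^(−0.02876 × 32.5) = 0.3927
Before dose 6, 5 doses have been given (aged 1τ, 2τ, 3τ, 4τ, 5τ).
C_trough = C₀ × (r + r² + … + r^5) = C₀ × r(1−r^5)/(1−r)
        = 10.74 × 0.3927 × (1 − 0.009339) / (1 − 0.3927) = 6.880 mg/L

6.9 mg/L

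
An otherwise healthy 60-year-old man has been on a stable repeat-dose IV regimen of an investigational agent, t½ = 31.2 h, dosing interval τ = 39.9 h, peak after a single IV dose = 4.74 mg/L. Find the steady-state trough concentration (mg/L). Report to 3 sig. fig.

3.32 mg/L

k = ln2 / t½ = 0.693147 / 31.2 = 0.02222 h⁻¹
e^(−kτ) = e^(−0.02222 × 39.9) = 0.4121
Accumulation ratio R = 1 / (1 − e^(−kτ)) = 1 / (1 − 0.4121) = 1.701
Steady-state trough = C₀ × R × e^(−kτ) = 4.74 × 1.701 × 0.4121 = 3.323 mg/L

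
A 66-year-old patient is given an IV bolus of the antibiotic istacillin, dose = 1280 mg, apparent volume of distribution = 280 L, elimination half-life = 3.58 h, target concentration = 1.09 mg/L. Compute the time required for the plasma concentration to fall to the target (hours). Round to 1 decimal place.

7.4 h

C₀ = Dose / Vd = 1280 / 280 = 4.571 mg/L
k = ln2 / t½ = 0.693147 / 3.58 = 0.1936 h⁻¹
t = ln(C₀ / C) / k = ln(4.571 / 1.09) / 0.1936
  = ln(4.194) / 0.1936 = 1.434 / 0.1936 = 7.407 h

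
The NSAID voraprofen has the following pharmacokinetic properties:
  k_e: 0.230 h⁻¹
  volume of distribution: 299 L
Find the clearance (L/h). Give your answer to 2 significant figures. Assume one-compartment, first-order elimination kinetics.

69 L/h

CL = k × Vd = 0.230 × 299 = 68.77 L/h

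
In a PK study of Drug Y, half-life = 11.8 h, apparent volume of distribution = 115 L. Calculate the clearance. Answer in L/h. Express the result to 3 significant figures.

k = ln2 / t½ = 0.693147 / 11.8 = 0.05874 h⁻¹
CL = k × Vd = 0.05874 × 115 = 6.755 L/h

6.76 L/h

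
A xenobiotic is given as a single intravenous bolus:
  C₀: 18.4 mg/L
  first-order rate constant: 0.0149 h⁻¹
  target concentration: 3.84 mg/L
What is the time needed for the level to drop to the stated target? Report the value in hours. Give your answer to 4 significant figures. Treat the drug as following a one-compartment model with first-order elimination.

105.2 h

t = ln(C₀ / C) / k = ln(18.40 / 3.84) / 0.01490
  = ln(4.792) / 0.01490 = 1.567 / 0.01490 = 105.2 h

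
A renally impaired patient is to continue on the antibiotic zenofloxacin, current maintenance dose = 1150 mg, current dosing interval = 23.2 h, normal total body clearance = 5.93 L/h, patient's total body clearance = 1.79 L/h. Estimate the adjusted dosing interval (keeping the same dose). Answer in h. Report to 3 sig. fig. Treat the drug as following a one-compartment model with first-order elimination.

To keep the same average steady-state level, dosing rate must scale with clearance.
CL ratio = 1.79 / 5.93 = 0.3019
New interval (same dose) = 23.2 / 0.3019 = 76.85 h

76.9 h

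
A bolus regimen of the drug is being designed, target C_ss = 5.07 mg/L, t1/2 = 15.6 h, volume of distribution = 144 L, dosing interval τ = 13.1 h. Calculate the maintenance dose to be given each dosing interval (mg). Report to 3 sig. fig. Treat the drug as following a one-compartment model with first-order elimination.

k = ln2 / t½ = 0.693147 / 15.6 = 0.04443 h⁻¹
CL = k × Vd = 0.04443 × 144 = 6.398 L/h
At steady state, Dose/τ = Css × CL.
Dose = Css × CL × τ = 5.07 × 6.398 × 13.1 = 424.9 mg

425 mg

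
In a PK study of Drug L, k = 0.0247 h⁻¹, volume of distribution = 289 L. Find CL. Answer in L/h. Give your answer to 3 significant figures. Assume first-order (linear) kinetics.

7.14 L/h

CL = k × Vd = 0.0247 × 289 = 7.138 L/h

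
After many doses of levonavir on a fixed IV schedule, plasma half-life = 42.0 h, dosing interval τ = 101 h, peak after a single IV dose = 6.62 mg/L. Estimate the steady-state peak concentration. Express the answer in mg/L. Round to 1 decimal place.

k = ln2 / t½ = 0.693147 / 42.0 = 0.01650 h⁻¹
e^(−kτ) = e^(−0.01650 × 101) = 0.1889
Accumulation ratio R = 1 / (1 − e^(−kτ)) = 1 / (1 − 0.1889) = 1.233
Steady-state peak = C₀ × R = 6.62 × 1.233 = 8.162 mg/L

8.2 mg/L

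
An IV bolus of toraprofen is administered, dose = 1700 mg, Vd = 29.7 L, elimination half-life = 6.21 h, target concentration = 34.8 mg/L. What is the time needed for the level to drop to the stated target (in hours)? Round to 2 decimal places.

4.46 h

C₀ = Dose / Vd = 1700 / 29.7 = 57.24 mg/L
k = ln2 / t½ = 0.693147 / 6.21 = 0.1116 h⁻¹
t = ln(C₀ / C) / k = ln(57.24 / 34.8) / 0.1116
  = ln(1.645) / 0.1116 = 0.4977 / 0.1116 = 4.460 h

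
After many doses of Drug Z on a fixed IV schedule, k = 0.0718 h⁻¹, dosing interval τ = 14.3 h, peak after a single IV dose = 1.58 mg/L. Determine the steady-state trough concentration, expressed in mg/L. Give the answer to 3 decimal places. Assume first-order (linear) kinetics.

e^(−kτ) = e^(−0.07180 × 14.3) = 0.3582
Accumulation ratio R = 1 / (1 − e^(−kτ)) = 1 / (1 − 0.3582) = 1.558
Steady-state trough = C₀ × R × e^(−kτ) = 1.58 × 1.558 × 0.3582 = 0.8818 mg/L

0.882 mg/L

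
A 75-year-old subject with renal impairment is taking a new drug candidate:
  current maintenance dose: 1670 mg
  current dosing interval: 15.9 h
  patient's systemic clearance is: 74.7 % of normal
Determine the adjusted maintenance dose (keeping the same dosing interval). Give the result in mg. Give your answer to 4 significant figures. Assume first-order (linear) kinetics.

To keep the same average steady-state level, dosing rate must scale with clearance.
CL ratio = 74.7 / 100 = 0.7470
New dose (same interval) = 1670 × 0.7470 = 1247 mg

1247 mg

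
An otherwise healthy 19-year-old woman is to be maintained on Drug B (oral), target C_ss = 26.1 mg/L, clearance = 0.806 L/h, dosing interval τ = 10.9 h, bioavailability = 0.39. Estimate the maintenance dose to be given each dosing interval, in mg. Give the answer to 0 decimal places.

At steady state, F × (Dose/τ) = Css × CL.
Dose = Css × CL × τ / F = 26.1 × 0.8060 × 10.9 / 0.39 = 587.9 mg

588 mg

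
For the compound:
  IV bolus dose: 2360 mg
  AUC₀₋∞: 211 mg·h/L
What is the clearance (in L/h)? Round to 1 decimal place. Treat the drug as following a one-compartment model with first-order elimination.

11.2 L/h

CL = Dose / AUC = 2360 / 211 = 11.18 L/h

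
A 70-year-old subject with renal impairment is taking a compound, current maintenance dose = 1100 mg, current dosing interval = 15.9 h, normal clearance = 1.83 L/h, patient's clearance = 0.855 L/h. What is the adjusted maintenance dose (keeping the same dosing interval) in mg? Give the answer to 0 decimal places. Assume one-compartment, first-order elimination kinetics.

514 mg

To keep the same average steady-state level, dosing rate must scale with clearance.
CL ratio = 0.855 / 1.83 = 0.4672
New dose (same interval) = 1100 × 0.4672 = 513.9 mg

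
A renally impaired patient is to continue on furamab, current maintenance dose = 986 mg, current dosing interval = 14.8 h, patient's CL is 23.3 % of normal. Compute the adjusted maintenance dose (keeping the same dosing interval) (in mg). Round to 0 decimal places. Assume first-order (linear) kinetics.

230 mg

To keep the same average steady-state level, dosing rate must scale with clearance.
CL ratio = 23.3 / 100 = 0.2330
New dose (same interval) = 986 × 0.2330 = 229.7 mg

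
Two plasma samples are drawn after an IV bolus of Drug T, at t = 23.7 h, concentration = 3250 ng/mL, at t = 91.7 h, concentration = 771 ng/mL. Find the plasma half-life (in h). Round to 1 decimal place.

k = ln(C₁/C₂) / (t₂ − t₁) = ln(3250/771) / (91.7 − 23.7)
  = 1.439 / 68.00 = 0.02116 h⁻¹
t½ = ln2 / k = 0.693147 / 0.02116 = 32.76 h

32.8 h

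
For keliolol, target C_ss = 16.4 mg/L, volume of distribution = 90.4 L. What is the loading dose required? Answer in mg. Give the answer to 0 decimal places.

LD = Css × Vd = 16.4 × 90.4 = 1483 mg

1483 mg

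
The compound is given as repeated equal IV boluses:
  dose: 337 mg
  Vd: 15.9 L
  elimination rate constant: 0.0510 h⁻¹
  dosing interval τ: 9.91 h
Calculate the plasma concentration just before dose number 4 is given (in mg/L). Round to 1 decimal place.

25.2 mg/L

C₀ per dose = Dose / Vd = 337 / 15.9 = 21.19 mg/L
Fraction remaining after one interval: r = e^(−kτ) = e^(−0.05100 × 9.91) = 0.6033
Before dose 4, 3 doses have been given (aged 1τ, 2τ, 3τ).
C_trough = C₀ × (r + r² + … + r^3) = C₀ × r(1−r^3)/(1−r)
        = 21.19 × 0.6033 × (1 − 0.2196) / (1 − 0.6033) = 25.15 mg/L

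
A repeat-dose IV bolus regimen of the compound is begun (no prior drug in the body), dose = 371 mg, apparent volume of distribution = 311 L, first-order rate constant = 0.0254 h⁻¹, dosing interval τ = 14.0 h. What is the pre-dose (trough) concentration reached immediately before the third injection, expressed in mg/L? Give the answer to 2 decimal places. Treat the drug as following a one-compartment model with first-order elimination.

C₀ per dose = Dose / Vd = 371 / 311 = 1.193 mg/L
Fraction remaining after one interval: r = e^(−kτ) = e^(−0.02540 × 14.0) = 0.7008
Before dose 3, 2 doses have been given (aged 1τ, 2τ).
C_trough = C₀ × (r + r²) = 1.193 × (0.7008 + 0.4911) = 1.422 mg/L

1.42 mg/L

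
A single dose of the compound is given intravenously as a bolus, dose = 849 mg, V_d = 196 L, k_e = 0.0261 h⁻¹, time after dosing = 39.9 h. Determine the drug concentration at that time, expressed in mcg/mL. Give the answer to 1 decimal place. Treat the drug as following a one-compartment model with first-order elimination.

1.5 mcg/mL

C₀ = Dose / Vd = 849.0 / 196 = 4.332 mg/L
C = C₀ · e^(−k·t) = 4.332 × e^(−0.02610 × 39.9)
  = 4.332 × 0.3530 = 1.529 mg/L
(1.529 mg/L = 1.529 mcg/mL)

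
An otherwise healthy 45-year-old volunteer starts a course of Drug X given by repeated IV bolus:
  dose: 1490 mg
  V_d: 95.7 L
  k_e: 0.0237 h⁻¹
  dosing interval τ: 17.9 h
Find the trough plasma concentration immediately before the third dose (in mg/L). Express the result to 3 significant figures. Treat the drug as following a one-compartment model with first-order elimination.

C₀ per dose = Dose / Vd = 1490 / 95.7 = 15.57 mg/L
Fraction remaining after one interval: r = e^(−kτ) = e^(−0.02370 × 17.9) = 0.6543
Before dose 3, 2 doses have been given (aged 1τ, 2τ).
C_trough = C₀ × (r + r²) = 15.57 × (0.6543 + 0.4281) = 16.85 mg/L

16.9 mg/L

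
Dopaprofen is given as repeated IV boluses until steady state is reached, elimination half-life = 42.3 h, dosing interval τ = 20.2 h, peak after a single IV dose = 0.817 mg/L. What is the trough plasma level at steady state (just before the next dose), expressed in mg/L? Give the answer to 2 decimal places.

2.08 mg/L

k = ln2 / t½ = 0.693147 / 42.3 = 0.01639 h⁻¹
e^(−kτ) = e^(−0.01639 × 20.2) = 0.7181
Accumulation ratio R = 1 / (1 − e^(−kτ)) = 1 / (1 − 0.7181) = 3.547
Steady-state trough = C₀ × R × e^(−kτ) = 0.817 × 3.547 × 0.7181 = 2.081 mg/L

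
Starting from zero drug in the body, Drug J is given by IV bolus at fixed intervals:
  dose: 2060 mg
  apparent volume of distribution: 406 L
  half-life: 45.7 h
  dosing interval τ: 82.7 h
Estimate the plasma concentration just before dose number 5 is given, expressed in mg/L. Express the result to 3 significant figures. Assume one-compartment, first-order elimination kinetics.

2.01 mg/L

C₀ per dose = Dose / Vd = 2060 / 406 = 5.074 mg/L
k = ln2 / t½ = 0.693147 / 45.7 = 0.01517 h⁻¹
Fraction remaining after one interval: r = e^(−kτ) = e^(−0.01517 × 82.7) = 0.2852
Before dose 5, 4 doses have been given (aged 1τ, 2τ, 3τ, 4τ).
C_trough = C₀ × (r + r² + … + r^4) = C₀ × r(1−r^4)/(1−r)
        = 5.074 × 0.2852 × (1 − 0.006616) / (1 − 0.2852) = 2.011 mg/L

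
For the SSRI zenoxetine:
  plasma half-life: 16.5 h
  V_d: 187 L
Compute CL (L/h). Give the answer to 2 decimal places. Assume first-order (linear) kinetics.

k = ln2 / t½ = 0.693147 / 16.5 = 0.04201 h⁻¹
CL = k × Vd = 0.04201 × 187 = 7.856 L/h

7.86 L/h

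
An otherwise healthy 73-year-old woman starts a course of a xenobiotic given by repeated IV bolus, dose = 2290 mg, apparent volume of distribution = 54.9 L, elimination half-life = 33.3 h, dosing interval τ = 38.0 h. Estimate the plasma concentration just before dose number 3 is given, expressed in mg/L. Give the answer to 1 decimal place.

C₀ per dose = Dose / Vd = 2290 / 54.9 = 41.71 mg/L
k = ln2 / t½ = 0.693147 / 33.3 = 0.02082 h⁻¹
Fraction remaining after one interval: r = e^(−kτ) = e^(−0.02082 × 38.0) = 0.4533
Before dose 3, 2 doses have been given (aged 1τ, 2τ).
C_trough = C₀ × (r + r²) = 41.71 × (0.4533 + 0.2055) = 27.48 mg/L

27.5 mg/L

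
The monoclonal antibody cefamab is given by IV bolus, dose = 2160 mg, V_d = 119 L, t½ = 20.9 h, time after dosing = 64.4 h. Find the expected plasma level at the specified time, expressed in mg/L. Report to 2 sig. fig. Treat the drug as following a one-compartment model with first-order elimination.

C₀ = Dose / Vd = 2160 / 119 = 18.15 mg/L
k = ln2 / t½ = 0.693147 / 20.9 = 0.03316 h⁻¹
C = C₀ · e^(−k·t) = 18.15 × e^(−0.03316 × 64.4)
  = 18.15 × 0.1182 = 2.145 mg/L

2.1 mg/L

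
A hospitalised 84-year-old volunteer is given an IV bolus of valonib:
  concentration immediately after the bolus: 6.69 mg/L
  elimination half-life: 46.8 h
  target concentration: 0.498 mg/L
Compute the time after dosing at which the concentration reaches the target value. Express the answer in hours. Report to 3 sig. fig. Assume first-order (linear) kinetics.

175 h

k = ln2 / t½ = 0.693147 / 46.8 = 0.01481 h⁻¹
t = ln(C₀ / C) / k = ln(6.690 / 0.498) / 0.01481
  = ln(13.43) / 0.01481 = 2.597 / 0.01481 = 175.4 h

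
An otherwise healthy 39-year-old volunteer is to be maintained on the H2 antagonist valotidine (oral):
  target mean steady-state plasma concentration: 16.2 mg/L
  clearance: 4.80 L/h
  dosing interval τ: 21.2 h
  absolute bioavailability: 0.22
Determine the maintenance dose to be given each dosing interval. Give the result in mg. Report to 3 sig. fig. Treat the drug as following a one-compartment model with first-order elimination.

7490 mg

At steady state, F × (Dose/τ) = Css × CL.
Dose = Css × CL × τ / F = 16.2 × 4.800 × 21.2 / 0.22 = 7493 mg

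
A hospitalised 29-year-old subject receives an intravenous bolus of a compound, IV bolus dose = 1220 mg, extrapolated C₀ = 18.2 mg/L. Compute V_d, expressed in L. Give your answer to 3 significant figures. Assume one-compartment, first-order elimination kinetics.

67.0 L

Vd = Dose / C₀ = 1220 / 18.2 = 67.03 L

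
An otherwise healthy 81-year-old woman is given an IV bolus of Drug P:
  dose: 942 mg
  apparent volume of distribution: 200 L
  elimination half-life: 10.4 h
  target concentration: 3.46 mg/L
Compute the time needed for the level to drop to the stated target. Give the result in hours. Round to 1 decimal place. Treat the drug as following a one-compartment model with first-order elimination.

C₀ = Dose / Vd = 942.0 / 200 = 4.710 mg/L
k = ln2 / t½ = 0.693147 / 10.4 = 0.06665 h⁻¹
t = ln(C₀ / C) / k = ln(4.710 / 3.46) / 0.06665
  = ln(1.361) / 0.06665 = 0.3082 / 0.06665 = 4.624 h

4.6 h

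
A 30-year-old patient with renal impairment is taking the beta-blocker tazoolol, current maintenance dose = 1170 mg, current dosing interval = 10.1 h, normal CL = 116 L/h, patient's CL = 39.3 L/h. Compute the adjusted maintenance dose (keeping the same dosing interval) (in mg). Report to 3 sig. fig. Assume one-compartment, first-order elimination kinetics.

To keep the same average steady-state level, dosing rate must scale with clearance.
CL ratio = 39.3 / 116 = 0.3388
New dose (same interval) = 1170 × 0.3388 = 396.4 mg

396 mg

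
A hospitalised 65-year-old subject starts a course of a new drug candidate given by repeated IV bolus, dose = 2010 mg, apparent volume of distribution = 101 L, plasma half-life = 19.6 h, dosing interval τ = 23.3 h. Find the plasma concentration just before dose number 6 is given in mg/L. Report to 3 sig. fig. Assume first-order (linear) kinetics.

15.3 mg/L

C₀ per dose = Dose / Vd = 2010 / 101 = 19.90 mg/L
k = ln2 / t½ = 0.693147 / 19.6 = 0.03536 h⁻¹
Fraction remaining after one interval: r = e^(−kτ) = e^(−0.03536 × 23.3) = 0.4387
Before dose 6, 5 doses have been given (aged 1τ, 2τ, 3τ, 4τ, 5τ).
C_trough = C₀ × (r + r² + … + r^5) = C₀ × r(1−r^5)/(1−r)
        = 19.90 × 0.4387 × (1 − 0.01625) / (1 − 0.4387) = 15.30 mg/L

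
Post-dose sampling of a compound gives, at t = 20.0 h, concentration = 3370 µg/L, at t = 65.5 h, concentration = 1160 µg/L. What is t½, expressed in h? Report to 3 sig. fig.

29.6 h

k = ln(C₁/C₂) / (t₂ − t₁) = ln(3370/1160) / (65.5 − 20.0)
  = 1.066 / 45.50 = 0.02343 h⁻¹
t½ = ln2 / k = 0.693147 / 0.02343 = 29.58 h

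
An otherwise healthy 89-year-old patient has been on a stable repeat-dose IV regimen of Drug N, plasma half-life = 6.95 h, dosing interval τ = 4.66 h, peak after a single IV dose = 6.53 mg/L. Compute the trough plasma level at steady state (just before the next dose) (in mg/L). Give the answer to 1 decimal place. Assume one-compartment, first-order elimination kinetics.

k = ln2 / t½ = 0.693147 / 6.95 = 0.09973 h⁻¹
e^(−kτ) = e^(−0.09973 × 4.66) = 0.6283
Accumulation ratio R = 1 / (1 − e^(−kτ)) = 1 / (1 − 0.6283) = 2.690
Steady-state trough = C₀ × R × e^(−kτ) = 6.53 × 2.690 × 0.6283 = 11.04 mg/L

11.0 mg/L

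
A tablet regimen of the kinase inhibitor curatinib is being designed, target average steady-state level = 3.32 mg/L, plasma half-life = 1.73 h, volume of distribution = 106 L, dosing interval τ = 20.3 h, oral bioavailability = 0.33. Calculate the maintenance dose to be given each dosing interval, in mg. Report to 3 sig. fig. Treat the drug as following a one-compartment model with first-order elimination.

8670 mg

k = ln2 / t½ = 0.693147 / 1.73 = 0.4007 h⁻¹
CL = k × Vd = 0.4007 × 106 = 42.47 L/h
At steady state, F × (Dose/τ) = Css × CL.
Dose = Css × CL × τ / F = 3.32 × 42.47 × 20.3 / 0.33 = 8674 mg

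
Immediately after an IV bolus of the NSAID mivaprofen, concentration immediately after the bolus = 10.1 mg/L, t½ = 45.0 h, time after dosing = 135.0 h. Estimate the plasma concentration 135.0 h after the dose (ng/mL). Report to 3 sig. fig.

1260 ng/mL

k = ln2 / t½ = 0.693147 / 45.0 = 0.01540 h⁻¹
t / t½ = 135.0 / 45.0 = 3 half-lives
C = C₀ × (1/2)^3 = 10.10 × 0.1250 = 1.263 mg/L
Convert: 1.263 mg/L × 1000 = 1263 ng/mL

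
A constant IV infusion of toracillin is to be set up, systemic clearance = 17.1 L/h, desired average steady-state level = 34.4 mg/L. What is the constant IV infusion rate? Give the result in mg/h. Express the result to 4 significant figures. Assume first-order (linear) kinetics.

588.2 mg/h

At steady state, infusion rate R₀ = Css × CL = 34.4 × 17.10 = 588.2 mg/h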